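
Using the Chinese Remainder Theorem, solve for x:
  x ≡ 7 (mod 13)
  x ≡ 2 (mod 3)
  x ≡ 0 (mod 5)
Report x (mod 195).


Moduli 13, 3, 5 are pairwise coprime; by CRT there is a unique solution modulo M = 13 · 3 · 5 = 195.
Solve pairwise, accumulating the modulus:
  Start with x ≡ 7 (mod 13).
  Combine with x ≡ 2 (mod 3): since gcd(13, 3) = 1, we get a unique residue mod 39.
    Write x = 7 + 13·t and substitute into x ≡ 2 (mod 3): 13·t ≡ 2 − 7 = -5 (mod 3).
    Reduce coefficients mod 3: 1·t ≡ 1 (mod 3).
    So t ≡ 1 (mod 3).
    Then x = 7 + 13·1 = 20, valid modulo lcm(13, 3) = 39: x ≡ 20 (mod 39).
  Combine with x ≡ 0 (mod 5): since gcd(39, 5) = 1, we get a unique residue mod 195.
    Write x = 20 + 39·t and substitute into x ≡ 0 (mod 5): 39·t ≡ 0 − 20 = -20 (mod 5).
    Reduce coefficients mod 5: 4·t ≡ 0 (mod 5).
    The inverse of 4 mod 5 is 4 (since 4·4 = 16 = 3·5 + 1), so t ≡ 4·0 = 0 ≡ 0 (mod 5).
    Then x = 20 + 39·0 = 20, valid modulo lcm(39, 5) = 195: x ≡ 20 (mod 195).
Verify: 20 mod 13 = 7 ✓, 20 mod 3 = 2 ✓, 20 mod 5 = 0 ✓.

x ≡ 20 (mod 195).


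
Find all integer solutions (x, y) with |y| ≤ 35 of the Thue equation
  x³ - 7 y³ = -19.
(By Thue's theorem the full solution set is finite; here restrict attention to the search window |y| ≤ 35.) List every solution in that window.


The equation is x³ - 7y³ = -19. For fixed y, x³ = 7·y³ − 19, so a solution requires the RHS to be a perfect cube.
Strategy: iterate y from -35 to 35, compute RHS = 7·y³ − 19, and check whether it is a (positive or negative) perfect cube.
Check small values of y:
  y = 0: RHS = -19 is not a perfect cube.
  y = 1: RHS = -12 is not a perfect cube.
  y = -1: RHS = -26 is not a perfect cube.
  y = 2: RHS = 37 is not a perfect cube.
  y = -2: RHS = -75 is not a perfect cube.
  y = 3: RHS = 170 is not a perfect cube.
  y = -3: RHS = -208 is not a perfect cube.
Continuing the search up to |y| = 35 finds no solutions either.
No (x, y) in the scanned range satisfies the equation.

No integer solutions with |y| ≤ 35.


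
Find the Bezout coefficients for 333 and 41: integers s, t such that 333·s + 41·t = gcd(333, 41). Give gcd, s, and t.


Euclidean algorithm on (333, 41) — divide until remainder is 0:
  333 = 8 · 41 + 5
  41 = 8 · 5 + 1
  5 = 5 · 1 + 0
gcd(333, 41) = 1.
Track Bezout coefficients alongside the remainders: start with r₀ = 333 = a·1 + b·0 (s = 1, t = 0) and r₁ = 41 = a·0 + b·1 (s = 0, t = 1); each new remainder r_{k+1} = r_{k-1} − q_k·r_k inherits s_{k+1} = s_{k-1} − q_k·s_k, t_{k+1} = t_{k-1} − q_k·t_k, so r_k = a·s_k + b·t_k at every step:
  q = 8: r = 5, s = 1 − 8·0 = 1, t = 0 − 8·1 = -8  (check: 333·1 + 41·(-8) = 5)
  q = 8: r = 1, s = 0 − 8·1 = -8, t = 1 − 8·(-8) = 65  (check: 333·(-8) + 41·65 = 1)
The row with r = 1 (the gcd) gives the Bezout coefficients s = -8, t = 65.
Result: 333 · (-8) + 41 · (65) = 1.

gcd(333, 41) = 1; s = -8, t = 65 (check: 333·(-8) + 41·65 = 1).


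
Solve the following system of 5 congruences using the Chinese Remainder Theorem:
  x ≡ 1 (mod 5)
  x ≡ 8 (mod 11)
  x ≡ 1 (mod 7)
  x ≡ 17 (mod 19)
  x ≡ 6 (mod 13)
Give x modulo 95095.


Product of moduli M = 5 · 11 · 7 · 19 · 13 = 95095.
Merge one congruence at a time:
  Start: x ≡ 1 (mod 5).
  Combine with x ≡ 8 (mod 11); new modulus lcm = 55.
    Write x = 1 + 5·t and substitute into x ≡ 8 (mod 11): 5·t ≡ 8 − 1 = 7 (mod 11).
    The inverse of 5 mod 11 is 9 (since 5·9 = 45 = 4·11 + 1), so t ≡ 9·7 = 63 ≡ 8 (mod 11).
    Then x = 1 + 5·8 = 41, valid modulo lcm(5, 11) = 55: x ≡ 41 (mod 55).
  Combine with x ≡ 1 (mod 7); new modulus lcm = 385.
    Write x = 41 + 55·t and substitute into x ≡ 1 (mod 7): 55·t ≡ 1 − 41 = -40 (mod 7).
    Reduce coefficients mod 7: 6·t ≡ 2 (mod 7).
    The inverse of 6 mod 7 is 6 (since 6·6 = 36 = 5·7 + 1), so t ≡ 6·2 = 12 ≡ 5 (mod 7).
    Then x = 41 + 55·5 = 316, valid modulo lcm(55, 7) = 385: x ≡ 316 (mod 385).
  Combine with x ≡ 17 (mod 19); new modulus lcm = 7315.
    Write x = 316 + 385·t and substitute into x ≡ 17 (mod 19): 385·t ≡ 17 − 316 = -299 (mod 19).
    Reduce coefficients mod 19: 5·t ≡ 5 (mod 19).
    The inverse of 5 mod 19 is 4 (since 5·4 = 20 = 1·19 + 1), so t ≡ 4·5 = 20 ≡ 1 (mod 19).
    Then x = 316 + 385·1 = 701, valid modulo lcm(385, 19) = 7315: x ≡ 701 (mod 7315).
  Combine with x ≡ 6 (mod 13); new modulus lcm = 95095.
    Write x = 701 + 7315·t and substitute into x ≡ 6 (mod 13): 7315·t ≡ 6 − 701 = -695 (mod 13).
    Reduce coefficients mod 13: 9·t ≡ 7 (mod 13).
    The inverse of 9 mod 13 is 3 (since 9·3 = 27 = 2·13 + 1), so t ≡ 3·7 = 21 ≡ 8 (mod 13).
    Then x = 701 + 7315·8 = 59221, valid modulo lcm(7315, 13) = 95095: x ≡ 59221 (mod 95095).
Verify against each original: 59221 mod 5 = 1, 59221 mod 11 = 8, 59221 mod 7 = 1, 59221 mod 19 = 17, 59221 mod 13 = 6.

x ≡ 59221 (mod 95095).


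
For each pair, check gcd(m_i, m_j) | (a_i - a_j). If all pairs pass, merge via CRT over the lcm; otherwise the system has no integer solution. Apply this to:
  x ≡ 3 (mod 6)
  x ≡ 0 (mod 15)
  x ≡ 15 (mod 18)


Moduli 6, 15, 18 are not pairwise coprime, so CRT works modulo lcm(m_i) when all pairwise compatibility conditions hold.
Pairwise compatibility: gcd(m_i, m_j) must divide a_i - a_j for every pair.
Merge one congruence at a time:
  Start: x ≡ 3 (mod 6).
  Combine with x ≡ 0 (mod 15): gcd(6, 15) = 3; 0 - 3 = -3, which IS divisible by 3, so compatible.
    Write x = 3 + 6·t and substitute into x ≡ 0 (mod 15): 6·t ≡ 0 − 3 = -3 (mod 15).
    Divide the congruence (and modulus) by g = 3: 2·t ≡ -1 (mod 5).
    Reduce coefficients mod 5: 2·t ≡ 4 (mod 5).
    The inverse of 2 mod 5 is 3 (since 2·3 = 6 = 1·5 + 1), so t ≡ 3·4 = 12 ≡ 2 (mod 5).
    Then x = 3 + 6·2 = 15, valid modulo lcm(6, 15) = 30: x ≡ 15 (mod 30).
  Combine with x ≡ 15 (mod 18): gcd(30, 18) = 6; 15 - 15 = 0, which IS divisible by 6, so compatible.
    Write x = 15 + 30·t and substitute into x ≡ 15 (mod 18): 30·t ≡ 15 − 15 = 0 (mod 18).
    Divide the congruence (and modulus) by g = 6: 5·t ≡ 0 (mod 3).
    Reduce coefficients mod 3: 2·t ≡ 0 (mod 3).
    The inverse of 2 mod 3 is 2 (since 2·2 = 4 = 1·3 + 1), so t ≡ 2·0 = 0 ≡ 0 (mod 3).
    Then x = 15 + 30·0 = 15, valid modulo lcm(30, 18) = 90: x ≡ 15 (mod 90).
Verify: 15 mod 6 = 3, 15 mod 15 = 0, 15 mod 18 = 15.

x ≡ 15 (mod 90).


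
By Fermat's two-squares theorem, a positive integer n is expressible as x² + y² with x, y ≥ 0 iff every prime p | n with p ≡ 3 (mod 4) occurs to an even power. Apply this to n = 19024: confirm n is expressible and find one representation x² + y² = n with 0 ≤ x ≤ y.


Step 1: Factor n = 19024 = 2^4 · 29 · 41.
Step 2: Check the mod-4 condition on each prime factor: 2 = 2 (special); 29 ≡ 1 (mod 4), exponent 1; 41 ≡ 1 (mod 4), exponent 1.
All primes ≡ 3 (mod 4) appear to even exponent (or don't appear), so by the two-squares theorem n IS expressible as a sum of two squares.
Step 3: Build a representation. Group n = k² · m with k = 4 and m = 29 · 41 = 1189 (a product of primes ≡ 1 (mod 4)); a representation of m scales to one of n via (k·x)² + (k·y)² = k²(x² + y²). Each prime p ≡ 1 (mod 4) is itself a sum of two squares; find a² by testing p − a² for a perfect square:
  29: 29 − 1² = 28, 29 − 2² = 25 = 5² ⇒ 29 = 2² + 5².
  41: 41 − 1² = 40, 41 − 2² = 37, 41 − 3² = 32, 41 − 4² = 25 = 5² ⇒ 41 = 4² + 5².
  Combine using the Brahmagupta–Fibonacci identity (a² + b²)(c² + d²) = (ac − bd)² + (ad + bc)² = (ac + bd)² + (ad − bc)²:
  29 · 41 = 1189: from (2² + 5²)(4² + 5²), take (2·4 − 5·5, 2·5 + 5·4) = (8 − 25, 10 + 20) = (-17, 30); dropping signs (only squares matter) gives (17, 30); check 17² + 30² = 289 + 900 = 1189 ✓.
  Scale by k = 4: (4·17, 4·30) = (68, 120).
Step 4: Order so x ≤ y and verify: 68² + 120² = 4624 + 14400 = 19024 = n. ✓

n = 19024 = 68² + 120² (one valid representation with x ≤ y).


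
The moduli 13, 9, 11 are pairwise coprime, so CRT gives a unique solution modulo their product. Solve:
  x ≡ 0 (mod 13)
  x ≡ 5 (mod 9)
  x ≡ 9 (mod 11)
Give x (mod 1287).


Moduli 13, 9, 11 are pairwise coprime; by CRT there is a unique solution modulo M = 13 · 9 · 11 = 1287.
Solve pairwise, accumulating the modulus:
  Start with x ≡ 0 (mod 13).
  Combine with x ≡ 5 (mod 9): since gcd(13, 9) = 1, we get a unique residue mod 117.
    Write x = 0 + 13·t and substitute into x ≡ 5 (mod 9): 13·t ≡ 5 − 0 = 5 (mod 9).
    Reduce coefficients mod 9: 4·t ≡ 5 (mod 9).
    The inverse of 4 mod 9 is 7 (since 4·7 = 28 = 3·9 + 1), so t ≡ 7·5 = 35 ≡ 8 (mod 9).
    Then x = 0 + 13·8 = 104, valid modulo lcm(13, 9) = 117: x ≡ 104 (mod 117).
  Combine with x ≡ 9 (mod 11): since gcd(117, 11) = 1, we get a unique residue mod 1287.
    Write x = 104 + 117·t and substitute into x ≡ 9 (mod 11): 117·t ≡ 9 − 104 = -95 (mod 11).
    Reduce coefficients mod 11: 7·t ≡ 4 (mod 11).
    The inverse of 7 mod 11 is 8 (since 7·8 = 56 = 5·11 + 1), so t ≡ 8·4 = 32 ≡ 10 (mod 11).
    Then x = 104 + 117·10 = 1274, valid modulo lcm(117, 11) = 1287: x ≡ 1274 (mod 1287).
Verify: 1274 mod 13 = 0 ✓, 1274 mod 9 = 5 ✓, 1274 mod 11 = 9 ✓.

x ≡ 1274 (mod 1287).


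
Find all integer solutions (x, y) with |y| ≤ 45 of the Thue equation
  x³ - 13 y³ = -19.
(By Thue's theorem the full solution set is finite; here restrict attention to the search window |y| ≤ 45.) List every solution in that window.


The equation is x³ - 13y³ = -19. For fixed y, x³ = 13·y³ − 19, so a solution requires the RHS to be a perfect cube.
Strategy: iterate y from -45 to 45, compute RHS = 13·y³ − 19, and check whether it is a (positive or negative) perfect cube.
Check small values of y:
  y = 0: RHS = -19 is not a perfect cube.
  y = 1: RHS = -6 is not a perfect cube.
  y = -1: RHS = -32 is not a perfect cube.
  y = 2: RHS = 85 is not a perfect cube.
  y = -2: RHS = -123 is not a perfect cube.
  y = 3: RHS = 332 is not a perfect cube.
  y = -3: RHS = -370 is not a perfect cube.
Continuing the search up to |y| = 45 finds no solutions either.
No (x, y) in the scanned range satisfies the equation.

No integer solutions with |y| ≤ 45.


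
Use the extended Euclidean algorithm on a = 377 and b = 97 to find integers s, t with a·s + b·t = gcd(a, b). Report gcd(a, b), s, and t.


Euclidean algorithm on (377, 97) — divide until remainder is 0:
  377 = 3 · 97 + 86
  97 = 1 · 86 + 11
  86 = 7 · 11 + 9
  11 = 1 · 9 + 2
  9 = 4 · 2 + 1
  2 = 2 · 1 + 0
gcd(377, 97) = 1.
Track Bezout coefficients alongside the remainders: start with r₀ = 377 = a·1 + b·0 (s = 1, t = 0) and r₁ = 97 = a·0 + b·1 (s = 0, t = 1); each new remainder r_{k+1} = r_{k-1} − q_k·r_k inherits s_{k+1} = s_{k-1} − q_k·s_k, t_{k+1} = t_{k-1} − q_k·t_k, so r_k = a·s_k + b·t_k at every step:
  q = 3: r = 86, s = 1 − 3·0 = 1, t = 0 − 3·1 = -3  (check: 377·1 + 97·(-3) = 86)
  q = 1: r = 11, s = 0 − 1·1 = -1, t = 1 − 1·(-3) = 4  (check: 377·(-1) + 97·4 = 11)
  q = 7: r = 9, s = 1 − 7·(-1) = 8, t = -3 − 7·4 = -31  (check: 377·8 + 97·(-31) = 9)
  q = 1: r = 2, s = -1 − 1·8 = -9, t = 4 − 1·(-31) = 35  (check: 377·(-9) + 97·35 = 2)
  q = 4: r = 1, s = 8 − 4·(-9) = 44, t = -31 − 4·35 = -171  (check: 377·44 + 97·(-171) = 1)
The row with r = 1 (the gcd) gives the Bezout coefficients s = 44, t = -171.
Result: 377 · (44) + 97 · (-171) = 1.

gcd(377, 97) = 1; s = 44, t = -171 (check: 377·44 + 97·(-171) = 1).


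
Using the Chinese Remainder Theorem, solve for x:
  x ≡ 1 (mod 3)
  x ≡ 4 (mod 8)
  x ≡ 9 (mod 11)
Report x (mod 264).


Moduli 3, 8, 11 are pairwise coprime; by CRT there is a unique solution modulo M = 3 · 8 · 11 = 264.
Solve pairwise, accumulating the modulus:
  Start with x ≡ 1 (mod 3).
  Combine with x ≡ 4 (mod 8): since gcd(3, 8) = 1, we get a unique residue mod 24.
    Write x = 1 + 3·t and substitute into x ≡ 4 (mod 8): 3·t ≡ 4 − 1 = 3 (mod 8).
    The inverse of 3 mod 8 is 3 (since 3·3 = 9 = 1·8 + 1), so t ≡ 3·3 = 9 ≡ 1 (mod 8).
    Then x = 1 + 3·1 = 4, valid modulo lcm(3, 8) = 24: x ≡ 4 (mod 24).
  Combine with x ≡ 9 (mod 11): since gcd(24, 11) = 1, we get a unique residue mod 264.
    Write x = 4 + 24·t and substitute into x ≡ 9 (mod 11): 24·t ≡ 9 − 4 = 5 (mod 11).
    Reduce coefficients mod 11: 2·t ≡ 5 (mod 11).
    The inverse of 2 mod 11 is 6 (since 2·6 = 12 = 1·11 + 1), so t ≡ 6·5 = 30 ≡ 8 (mod 11).
    Then x = 4 + 24·8 = 196, valid modulo lcm(24, 11) = 264: x ≡ 196 (mod 264).
Verify: 196 mod 3 = 1 ✓, 196 mod 8 = 4 ✓, 196 mod 11 = 9 ✓.

x ≡ 196 (mod 264).


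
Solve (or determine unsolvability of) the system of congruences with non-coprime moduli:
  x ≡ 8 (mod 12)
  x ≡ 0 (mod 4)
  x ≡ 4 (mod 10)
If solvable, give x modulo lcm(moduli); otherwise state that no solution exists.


Moduli 12, 4, 10 are not pairwise coprime, so CRT works modulo lcm(m_i) when all pairwise compatibility conditions hold.
Pairwise compatibility: gcd(m_i, m_j) must divide a_i - a_j for every pair.
Merge one congruence at a time:
  Start: x ≡ 8 (mod 12).
  Combine with x ≡ 0 (mod 4): gcd(12, 4) = 4; 0 - 8 = -8, which IS divisible by 4, so compatible.
    Write x = 8 + 12·t and substitute into x ≡ 0 (mod 4): 12·t ≡ 0 − 8 = -8 (mod 4).
    Divide the congruence (and modulus) by g = 4: 3·t ≡ -2 (mod 1).
    Modulo 1 every t works; take t = 0.
    Then x = 8 + 12·0 = 8, valid modulo lcm(12, 4) = 12: x ≡ 8 (mod 12).
  Combine with x ≡ 4 (mod 10): gcd(12, 10) = 2; 4 - 8 = -4, which IS divisible by 2, so compatible.
    Write x = 8 + 12·t and substitute into x ≡ 4 (mod 10): 12·t ≡ 4 − 8 = -4 (mod 10).
    Divide the congruence (and modulus) by g = 2: 6·t ≡ -2 (mod 5).
    Reduce coefficients mod 5: 1·t ≡ 3 (mod 5).
    So t ≡ 3 (mod 5).
    Then x = 8 + 12·3 = 44, valid modulo lcm(12, 10) = 60: x ≡ 44 (mod 60).
Verify: 44 mod 12 = 8, 44 mod 4 = 0, 44 mod 10 = 4.

x ≡ 44 (mod 60).


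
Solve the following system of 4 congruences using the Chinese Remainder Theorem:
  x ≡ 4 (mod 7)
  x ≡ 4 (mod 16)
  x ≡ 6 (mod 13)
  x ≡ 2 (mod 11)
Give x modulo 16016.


Product of moduli M = 7 · 16 · 13 · 11 = 16016.
Merge one congruence at a time:
  Start: x ≡ 4 (mod 7).
  Combine with x ≡ 4 (mod 16); new modulus lcm = 112.
    Write x = 4 + 7·t and substitute into x ≡ 4 (mod 16): 7·t ≡ 4 − 4 = 0 (mod 16).
    The inverse of 7 mod 16 is 7 (since 7·7 = 49 = 3·16 + 1), so t ≡ 7·0 = 0 ≡ 0 (mod 16).
    Then x = 4 + 7·0 = 4, valid modulo lcm(7, 16) = 112: x ≡ 4 (mod 112).
  Combine with x ≡ 6 (mod 13); new modulus lcm = 1456.
    Write x = 4 + 112·t and substitute into x ≡ 6 (mod 13): 112·t ≡ 6 − 4 = 2 (mod 13).
    Reduce coefficients mod 13: 8·t ≡ 2 (mod 13).
    The inverse of 8 mod 13 is 5 (since 8·5 = 40 = 3·13 + 1), so t ≡ 5·2 = 10 ≡ 10 (mod 13).
    Then x = 4 + 112·10 = 1124, valid modulo lcm(112, 13) = 1456: x ≡ 1124 (mod 1456).
  Combine with x ≡ 2 (mod 11); new modulus lcm = 16016.
    Write x = 1124 + 1456·t and substitute into x ≡ 2 (mod 11): 1456·t ≡ 2 − 1124 = -1122 (mod 11).
    Reduce coefficients mod 11: 4·t ≡ 0 (mod 11).
    The inverse of 4 mod 11 is 3 (since 4·3 = 12 = 1·11 + 1), so t ≡ 3·0 = 0 ≡ 0 (mod 11).
    Then x = 1124 + 1456·0 = 1124, valid modulo lcm(1456, 11) = 16016: x ≡ 1124 (mod 16016).
Verify against each original: 1124 mod 7 = 4, 1124 mod 16 = 4, 1124 mod 13 = 6, 1124 mod 11 = 2.

x ≡ 1124 (mod 16016).


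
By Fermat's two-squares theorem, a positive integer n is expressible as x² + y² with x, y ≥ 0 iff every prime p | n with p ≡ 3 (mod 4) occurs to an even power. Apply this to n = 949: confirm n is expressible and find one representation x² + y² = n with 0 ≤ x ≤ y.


Step 1: Factor n = 949 = 13 · 73.
Step 2: Check the mod-4 condition on each prime factor: 13 ≡ 1 (mod 4), exponent 1; 73 ≡ 1 (mod 4), exponent 1.
All primes ≡ 3 (mod 4) appear to even exponent (or don't appear), so by the two-squares theorem n IS expressible as a sum of two squares.
Step 3: Build a representation. Here n = 13 · 73 is a product of primes ≡ 1 (mod 4). Each prime p ≡ 1 (mod 4) is itself a sum of two squares; find a² by testing p − a² for a perfect square:
  13: 13 − 1² = 12, 13 − 2² = 9 = 3² ⇒ 13 = 2² + 3².
  73: 73 − 1² = 72, 73 − 2² = 69, 73 − 3² = 64 = 8² ⇒ 73 = 3² + 8².
  Combine using the Brahmagupta–Fibonacci identity (a² + b²)(c² + d²) = (ac − bd)² + (ad + bc)² = (ac + bd)² + (ad − bc)²:
  13 · 73 = 949: from (2² + 3²)(3² + 8²), take (2·3 − 3·8, 2·8 + 3·3) = (6 − 24, 16 + 9) = (-18, 25); dropping signs (only squares matter) gives (18, 25); check 18² + 25² = 324 + 625 = 949 ✓.
Step 4: Order so x ≤ y and verify: 18² + 25² = 324 + 625 = 949 = n. ✓

n = 949 = 18² + 25² (one valid representation with x ≤ y).


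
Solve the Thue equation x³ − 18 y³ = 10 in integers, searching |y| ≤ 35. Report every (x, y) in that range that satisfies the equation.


The equation is x³ - 18y³ = 10. For fixed y, x³ = 18·y³ + 10, so a solution requires the RHS to be a perfect cube.
Strategy: iterate y from -35 to 35, compute RHS = 18·y³ + 10, and check whether it is a (positive or negative) perfect cube.
Check small values of y:
  y = 0: RHS = 10 is not a perfect cube.
  y = 1: RHS = 28 is not a perfect cube.
  y = -1: RHS = -8 = (-2)³ ⇒ x = -2 works.
  y = 2: RHS = 154 is not a perfect cube.
  y = -2: RHS = -134 is not a perfect cube.
  y = 3: RHS = 496 is not a perfect cube.
  y = -3: RHS = -476 is not a perfect cube.
Continuing the search up to |y| = 35 finds no further solutions beyond those listed.
Collected solutions: (-2, -1).

Solutions (with |y| ≤ 35): (-2, -1).


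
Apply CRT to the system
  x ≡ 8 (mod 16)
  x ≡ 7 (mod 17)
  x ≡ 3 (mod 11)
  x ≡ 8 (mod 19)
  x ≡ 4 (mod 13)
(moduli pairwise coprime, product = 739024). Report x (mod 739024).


Product of moduli M = 16 · 17 · 11 · 19 · 13 = 739024.
Merge one congruence at a time:
  Start: x ≡ 8 (mod 16).
  Combine with x ≡ 7 (mod 17); new modulus lcm = 272.
    Write x = 8 + 16·t and substitute into x ≡ 7 (mod 17): 16·t ≡ 7 − 8 = -1 (mod 17).
    Reduce coefficients mod 17: 16·t ≡ 16 (mod 17).
    The inverse of 16 mod 17 is 16 (since 16·16 = 256 = 15·17 + 1), so t ≡ 16·16 = 256 ≡ 1 (mod 17).
    Then x = 8 + 16·1 = 24, valid modulo lcm(16, 17) = 272: x ≡ 24 (mod 272).
  Combine with x ≡ 3 (mod 11); new modulus lcm = 2992.
    Write x = 24 + 272·t and substitute into x ≡ 3 (mod 11): 272·t ≡ 3 − 24 = -21 (mod 11).
    Reduce coefficients mod 11: 8·t ≡ 1 (mod 11).
    The inverse of 8 mod 11 is 7 (since 8·7 = 56 = 5·11 + 1), so t ≡ 7·1 = 7 ≡ 7 (mod 11).
    Then x = 24 + 272·7 = 1928, valid modulo lcm(272, 11) = 2992: x ≡ 1928 (mod 2992).
  Combine with x ≡ 8 (mod 19); new modulus lcm = 56848.
    Write x = 1928 + 2992·t and substitute into x ≡ 8 (mod 19): 2992·t ≡ 8 − 1928 = -1920 (mod 19).
    Reduce coefficients mod 19: 9·t ≡ 18 (mod 19).
    The inverse of 9 mod 19 is 17 (since 9·17 = 153 = 8·19 + 1), so t ≡ 17·18 = 306 ≡ 2 (mod 19).
    Then x = 1928 + 2992·2 = 7912, valid modulo lcm(2992, 19) = 56848: x ≡ 7912 (mod 56848).
  Combine with x ≡ 4 (mod 13); new modulus lcm = 739024.
    Write x = 7912 + 56848·t and substitute into x ≡ 4 (mod 13): 56848·t ≡ 4 − 7912 = -7908 (mod 13).
    Reduce coefficients mod 13: 12·t ≡ 9 (mod 13).
    The inverse of 12 mod 13 is 12 (since 12·12 = 144 = 11·13 + 1), so t ≡ 12·9 = 108 ≡ 4 (mod 13).
    Then x = 7912 + 56848·4 = 235304, valid modulo lcm(56848, 13) = 739024: x ≡ 235304 (mod 739024).
Verify against each original: 235304 mod 16 = 8, 235304 mod 17 = 7, 235304 mod 11 = 3, 235304 mod 19 = 8, 235304 mod 13 = 4.

x ≡ 235304 (mod 739024).


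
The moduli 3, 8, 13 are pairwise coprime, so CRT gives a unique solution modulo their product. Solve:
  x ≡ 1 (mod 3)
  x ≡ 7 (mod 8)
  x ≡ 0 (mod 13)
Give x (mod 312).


Moduli 3, 8, 13 are pairwise coprime; by CRT there is a unique solution modulo M = 3 · 8 · 13 = 312.
Solve pairwise, accumulating the modulus:
  Start with x ≡ 1 (mod 3).
  Combine with x ≡ 7 (mod 8): since gcd(3, 8) = 1, we get a unique residue mod 24.
    Write x = 1 + 3·t and substitute into x ≡ 7 (mod 8): 3·t ≡ 7 − 1 = 6 (mod 8).
    The inverse of 3 mod 8 is 3 (since 3·3 = 9 = 1·8 + 1), so t ≡ 3·6 = 18 ≡ 2 (mod 8).
    Then x = 1 + 3·2 = 7, valid modulo lcm(3, 8) = 24: x ≡ 7 (mod 24).
  Combine with x ≡ 0 (mod 13): since gcd(24, 13) = 1, we get a unique residue mod 312.
    Write x = 7 + 24·t and substitute into x ≡ 0 (mod 13): 24·t ≡ 0 − 7 = -7 (mod 13).
    Reduce coefficients mod 13: 11·t ≡ 6 (mod 13).
    The inverse of 11 mod 13 is 6 (since 11·6 = 66 = 5·13 + 1), so t ≡ 6·6 = 36 ≡ 10 (mod 13).
    Then x = 7 + 24·10 = 247, valid modulo lcm(24, 13) = 312: x ≡ 247 (mod 312).
Verify: 247 mod 3 = 1 ✓, 247 mod 8 = 7 ✓, 247 mod 13 = 0 ✓.

x ≡ 247 (mod 312).


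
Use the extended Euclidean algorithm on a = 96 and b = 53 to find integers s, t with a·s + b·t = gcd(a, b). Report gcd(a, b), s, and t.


Euclidean algorithm on (96, 53) — divide until remainder is 0:
  96 = 1 · 53 + 43
  53 = 1 · 43 + 10
  43 = 4 · 10 + 3
  10 = 3 · 3 + 1
  3 = 3 · 1 + 0
gcd(96, 53) = 1.
Track Bezout coefficients alongside the remainders: start with r₀ = 96 = a·1 + b·0 (s = 1, t = 0) and r₁ = 53 = a·0 + b·1 (s = 0, t = 1); each new remainder r_{k+1} = r_{k-1} − q_k·r_k inherits s_{k+1} = s_{k-1} − q_k·s_k, t_{k+1} = t_{k-1} − q_k·t_k, so r_k = a·s_k + b·t_k at every step:
  q = 1: r = 43, s = 1 − 1·0 = 1, t = 0 − 1·1 = -1  (check: 96·1 + 53·(-1) = 43)
  q = 1: r = 10, s = 0 − 1·1 = -1, t = 1 − 1·(-1) = 2  (check: 96·(-1) + 53·2 = 10)
  q = 4: r = 3, s = 1 − 4·(-1) = 5, t = -1 − 4·2 = -9  (check: 96·5 + 53·(-9) = 3)
  q = 3: r = 1, s = -1 − 3·5 = -16, t = 2 − 3·(-9) = 29  (check: 96·(-16) + 53·29 = 1)
The row with r = 1 (the gcd) gives the Bezout coefficients s = -16, t = 29.
Result: 96 · (-16) + 53 · (29) = 1.

gcd(96, 53) = 1; s = -16, t = 29 (check: 96·(-16) + 53·29 = 1).


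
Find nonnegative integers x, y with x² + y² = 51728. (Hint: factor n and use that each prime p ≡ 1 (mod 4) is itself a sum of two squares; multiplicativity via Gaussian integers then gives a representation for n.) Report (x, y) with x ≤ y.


Step 1: Factor n = 51728 = 2^4 · 53 · 61.
Step 2: Check the mod-4 condition on each prime factor: 2 = 2 (special); 53 ≡ 1 (mod 4), exponent 1; 61 ≡ 1 (mod 4), exponent 1.
All primes ≡ 3 (mod 4) appear to even exponent (or don't appear), so by the two-squares theorem n IS expressible as a sum of two squares.
Step 3: Build a representation. Group n = k² · m with k = 4 and m = 53 · 61 = 3233 (a product of primes ≡ 1 (mod 4)); a representation of m scales to one of n via (k·x)² + (k·y)² = k²(x² + y²). Each prime p ≡ 1 (mod 4) is itself a sum of two squares; find a² by testing p − a² for a perfect square:
  53: 53 − 1² = 52, 53 − 2² = 49 = 7² ⇒ 53 = 2² + 7².
  61: 61 − 1² = 60, 61 − 2² = 57, 61 − 3² = 52, 61 − 4² = 45, 61 − 5² = 36 = 6² ⇒ 61 = 5² + 6².
  Combine using the Brahmagupta–Fibonacci identity (a² + b²)(c² + d²) = (ac − bd)² + (ad + bc)² = (ac + bd)² + (ad − bc)²:
  53 · 61 = 3233: from (2² + 7²)(5² + 6²), take (2·5 − 7·6, 2·6 + 7·5) = (10 − 42, 12 + 35) = (-32, 47); dropping signs (only squares matter) gives (32, 47); check 32² + 47² = 1024 + 2209 = 3233 ✓.
  Scale by k = 4: (4·32, 4·47) = (128, 188).
Step 4: Order so x ≤ y and verify: 128² + 188² = 16384 + 35344 = 51728 = n. ✓

n = 51728 = 128² + 188² (one valid representation with x ≤ y).


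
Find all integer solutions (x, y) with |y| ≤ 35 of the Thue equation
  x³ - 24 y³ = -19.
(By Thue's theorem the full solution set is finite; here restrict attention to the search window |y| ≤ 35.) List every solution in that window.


The equation is x³ - 24y³ = -19. For fixed y, x³ = 24·y³ − 19, so a solution requires the RHS to be a perfect cube.
Strategy: iterate y from -35 to 35, compute RHS = 24·y³ − 19, and check whether it is a (positive or negative) perfect cube.
Check small values of y:
  y = 0: RHS = -19 is not a perfect cube.
  y = 1: RHS = 5 is not a perfect cube.
  y = -1: RHS = -43 is not a perfect cube.
  y = 2: RHS = 173 is not a perfect cube.
  y = -2: RHS = -211 is not a perfect cube.
  y = 3: RHS = 629 is not a perfect cube.
  y = -3: RHS = -667 is not a perfect cube.
Continuing the search up to |y| = 35 finds no solutions either.
No (x, y) in the scanned range satisfies the equation.

No integer solutions with |y| ≤ 35.


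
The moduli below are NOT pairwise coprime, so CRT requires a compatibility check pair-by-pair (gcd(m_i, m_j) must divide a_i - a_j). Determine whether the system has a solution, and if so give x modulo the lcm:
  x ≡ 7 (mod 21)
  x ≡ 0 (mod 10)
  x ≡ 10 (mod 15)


Moduli 21, 10, 15 are not pairwise coprime, so CRT works modulo lcm(m_i) when all pairwise compatibility conditions hold.
Pairwise compatibility: gcd(m_i, m_j) must divide a_i - a_j for every pair.
Merge one congruence at a time:
  Start: x ≡ 7 (mod 21).
  Combine with x ≡ 0 (mod 10): gcd(21, 10) = 1; 0 - 7 = -7, which IS divisible by 1, so compatible.
    Write x = 7 + 21·t and substitute into x ≡ 0 (mod 10): 21·t ≡ 0 − 7 = -7 (mod 10).
    Reduce coefficients mod 10: 1·t ≡ 3 (mod 10).
    So t ≡ 3 (mod 10).
    Then x = 7 + 21·3 = 70, valid modulo lcm(21, 10) = 210: x ≡ 70 (mod 210).
  Combine with x ≡ 10 (mod 15): gcd(210, 15) = 15; 10 - 70 = -60, which IS divisible by 15, so compatible.
    Write x = 70 + 210·t and substitute into x ≡ 10 (mod 15): 210·t ≡ 10 − 70 = -60 (mod 15).
    Divide the congruence (and modulus) by g = 15: 14·t ≡ -4 (mod 1).
    Modulo 1 every t works; take t = 0.
    Then x = 70 + 210·0 = 70, valid modulo lcm(210, 15) = 210: x ≡ 70 (mod 210).
Verify: 70 mod 21 = 7, 70 mod 10 = 0, 70 mod 15 = 10.

x ≡ 70 (mod 210).


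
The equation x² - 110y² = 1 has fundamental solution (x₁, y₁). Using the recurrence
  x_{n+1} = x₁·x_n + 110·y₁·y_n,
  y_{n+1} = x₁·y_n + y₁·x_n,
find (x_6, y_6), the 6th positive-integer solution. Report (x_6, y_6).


Step 1: Find the fundamental solution (x₁, y₁) of x² - 110y² = 1.
  Expand √110 as a continued fraction. a₀ = ⌊√110⌋ = 10; iterate m_{k+1} = d_k·a_k − m_k, d_{k+1} = (110 − m_{k+1}²)/d_k, a_{k+1} = ⌊(a₀ + m_{k+1})/d_{k+1}⌋ (starting m₀ = 0, d₀ = 1), with convergents p_k = a_k·p_{k-1} + p_{k-2}, q_k = a_k·q_{k-1} + q_{k-2} (p₋₁ = 1, q₋₁ = 0):
  k = 0: a₀ = 10; p₀/q₀ = 10/1; p₀² − 110·q₀² = 100 − 110 = -10.
  k = 1: m = 10, d = 10, a = ⌊(10 + 10)/10⌋ = 2; p/q = (2·10 + 1)/(2·1 + 0) = 21/2; p² − 110·q² = 441 − 440 = 1.
  The first convergent with p² − 110·q² = 1 gives the fundamental solution (x₁, y₁) = (21, 2).
Step 2: Apply the recurrence (x_{n+1}, y_{n+1}) = (x₁x_n + 110y₁y_n, x₁y_n + y₁x_n) repeatedly.
  From (x_1, y_1) = (21, 2): x_2 = 21·21 + 110·2·2 = 881; y_2 = 21·2 + 2·21 = 84.
  From (x_2, y_2) = (881, 84): x_3 = 21·881 + 110·2·84 = 36981; y_3 = 21·84 + 2·881 = 3526.
  From (x_3, y_3) = (36981, 3526): x_4 = 21·36981 + 110·2·3526 = 1552321; y_4 = 21·3526 + 2·36981 = 148008.
  From (x_4, y_4) = (1552321, 148008): x_5 = 21·1552321 + 110·2·148008 = 65160501; y_5 = 21·148008 + 2·1552321 = 6212810.
  From (x_5, y_5) = (65160501, 6212810): x_6 = 21·65160501 + 110·2·6212810 = 2735188721; y_6 = 21·6212810 + 2·65160501 = 260790012.
Step 3: Verify x_6² - 110·y_6² = 7481257339485615841 - 7481257339485615840 = 1 (should be 1). ✓

(x_1, y_1) = (21, 2); (x_6, y_6) = (2735188721, 260790012).


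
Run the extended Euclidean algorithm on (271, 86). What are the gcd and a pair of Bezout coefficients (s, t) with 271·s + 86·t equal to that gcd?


Euclidean algorithm on (271, 86) — divide until remainder is 0:
  271 = 3 · 86 + 13
  86 = 6 · 13 + 8
  13 = 1 · 8 + 5
  8 = 1 · 5 + 3
  5 = 1 · 3 + 2
  3 = 1 · 2 + 1
  2 = 2 · 1 + 0
gcd(271, 86) = 1.
Track Bezout coefficients alongside the remainders: start with r₀ = 271 = a·1 + b·0 (s = 1, t = 0) and r₁ = 86 = a·0 + b·1 (s = 0, t = 1); each new remainder r_{k+1} = r_{k-1} − q_k·r_k inherits s_{k+1} = s_{k-1} − q_k·s_k, t_{k+1} = t_{k-1} − q_k·t_k, so r_k = a·s_k + b·t_k at every step:
  q = 3: r = 13, s = 1 − 3·0 = 1, t = 0 − 3·1 = -3  (check: 271·1 + 86·(-3) = 13)
  q = 6: r = 8, s = 0 − 6·1 = -6, t = 1 − 6·(-3) = 19  (check: 271·(-6) + 86·19 = 8)
  q = 1: r = 5, s = 1 − 1·(-6) = 7, t = -3 − 1·19 = -22  (check: 271·7 + 86·(-22) = 5)
  q = 1: r = 3, s = -6 − 1·7 = -13, t = 19 − 1·(-22) = 41  (check: 271·(-13) + 86·41 = 3)
  q = 1: r = 2, s = 7 − 1·(-13) = 20, t = -22 − 1·41 = -63  (check: 271·20 + 86·(-63) = 2)
  q = 1: r = 1, s = -13 − 1·20 = -33, t = 41 − 1·(-63) = 104  (check: 271·(-33) + 86·104 = 1)
The row with r = 1 (the gcd) gives the Bezout coefficients s = -33, t = 104.
Result: 271 · (-33) + 86 · (104) = 1.

gcd(271, 86) = 1; s = -33, t = 104 (check: 271·(-33) + 86·104 = 1).


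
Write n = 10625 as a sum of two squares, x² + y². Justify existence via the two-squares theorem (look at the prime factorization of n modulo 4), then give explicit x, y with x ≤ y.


Step 1: Factor n = 10625 = 5^4 · 17.
Step 2: Check the mod-4 condition on each prime factor: 5 ≡ 1 (mod 4), exponent 4; 17 ≡ 1 (mod 4), exponent 1.
All primes ≡ 3 (mod 4) appear to even exponent (or don't appear), so by the two-squares theorem n IS expressible as a sum of two squares.
Step 3: Build a representation. Group n = k² · m with k = 5 and m = 5 · 5 · 17 = 425 (a product of primes ≡ 1 (mod 4)); a representation of m scales to one of n via (k·x)² + (k·y)² = k²(x² + y²). Each prime p ≡ 1 (mod 4) is itself a sum of two squares; find a² by testing p − a² for a perfect square:
  5: 5 − 1² = 4 = 2² ⇒ 5 = 1² + 2².
  17: 17 − 1² = 16 = 4² ⇒ 17 = 1² + 4².
  Combine using the Brahmagupta–Fibonacci identity (a² + b²)(c² + d²) = (ac − bd)² + (ad + bc)² = (ac + bd)² + (ad − bc)²:
  5 · 5 = 25: from (1² + 2²)(1² + 2²), take (1·1 − 2·2, 1·2 + 2·1) = (1 − 4, 2 + 2) = (-3, 4); dropping signs (only squares matter) gives (3, 4); check 3² + 4² = 9 + 16 = 25 ✓.
  25 · 17 = 425: from (3² + 4²)(1² + 4²), take (3·1 − 4·4, 3·4 + 4·1) = (3 − 16, 12 + 4) = (-13, 16); dropping signs (only squares matter) gives (13, 16); check 13² + 16² = 169 + 256 = 425 ✓.
  Scale by k = 5: (5·13, 5·16) = (65, 80).
Step 4: Order so x ≤ y and verify: 65² + 80² = 4225 + 6400 = 10625 = n. ✓

n = 10625 = 65² + 80² (one valid representation with x ≤ y).


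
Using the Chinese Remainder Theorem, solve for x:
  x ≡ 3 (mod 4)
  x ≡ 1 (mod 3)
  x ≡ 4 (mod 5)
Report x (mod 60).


Moduli 4, 3, 5 are pairwise coprime; by CRT there is a unique solution modulo M = 4 · 3 · 5 = 60.
Solve pairwise, accumulating the modulus:
  Start with x ≡ 3 (mod 4).
  Combine with x ≡ 1 (mod 3): since gcd(4, 3) = 1, we get a unique residue mod 12.
    Write x = 3 + 4·t and substitute into x ≡ 1 (mod 3): 4·t ≡ 1 − 3 = -2 (mod 3).
    Reduce coefficients mod 3: 1·t ≡ 1 (mod 3).
    So t ≡ 1 (mod 3).
    Then x = 3 + 4·1 = 7, valid modulo lcm(4, 3) = 12: x ≡ 7 (mod 12).
  Combine with x ≡ 4 (mod 5): since gcd(12, 5) = 1, we get a unique residue mod 60.
    Write x = 7 + 12·t and substitute into x ≡ 4 (mod 5): 12·t ≡ 4 − 7 = -3 (mod 5).
    Reduce coefficients mod 5: 2·t ≡ 2 (mod 5).
    The inverse of 2 mod 5 is 3 (since 2·3 = 6 = 1·5 + 1), so t ≡ 3·2 = 6 ≡ 1 (mod 5).
    Then x = 7 + 12·1 = 19, valid modulo lcm(12, 5) = 60: x ≡ 19 (mod 60).
Verify: 19 mod 4 = 3 ✓, 19 mod 3 = 1 ✓, 19 mod 5 = 4 ✓.

x ≡ 19 (mod 60).


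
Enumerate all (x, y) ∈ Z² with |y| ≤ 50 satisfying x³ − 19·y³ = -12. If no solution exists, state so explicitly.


The equation is x³ - 19y³ = -12. For fixed y, x³ = 19·y³ − 12, so a solution requires the RHS to be a perfect cube.
Strategy: iterate y from -50 to 50, compute RHS = 19·y³ − 12, and check whether it is a (positive or negative) perfect cube.
Check small values of y:
  y = 0: RHS = -12 is not a perfect cube.
  y = 1: RHS = 7 is not a perfect cube.
  y = -1: RHS = -31 is not a perfect cube.
  y = 2: RHS = 140 is not a perfect cube.
  y = -2: RHS = -164 is not a perfect cube.
  y = 3: RHS = 501 is not a perfect cube.
  y = -3: RHS = -525 is not a perfect cube.
Continuing the search up to |y| = 50 finds no solutions either.
No (x, y) in the scanned range satisfies the equation.

No integer solutions with |y| ≤ 50.


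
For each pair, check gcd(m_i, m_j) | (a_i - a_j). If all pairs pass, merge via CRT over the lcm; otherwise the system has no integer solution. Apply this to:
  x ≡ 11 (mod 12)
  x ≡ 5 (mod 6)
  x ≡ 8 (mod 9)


Moduli 12, 6, 9 are not pairwise coprime, so CRT works modulo lcm(m_i) when all pairwise compatibility conditions hold.
Pairwise compatibility: gcd(m_i, m_j) must divide a_i - a_j for every pair.
Merge one congruence at a time:
  Start: x ≡ 11 (mod 12).
  Combine with x ≡ 5 (mod 6): gcd(12, 6) = 6; 5 - 11 = -6, which IS divisible by 6, so compatible.
    Write x = 11 + 12·t and substitute into x ≡ 5 (mod 6): 12·t ≡ 5 − 11 = -6 (mod 6).
    Divide the congruence (and modulus) by g = 6: 2·t ≡ -1 (mod 1).
    Modulo 1 every t works; take t = 0.
    Then x = 11 + 12·0 = 11, valid modulo lcm(12, 6) = 12: x ≡ 11 (mod 12).
  Combine with x ≡ 8 (mod 9): gcd(12, 9) = 3; 8 - 11 = -3, which IS divisible by 3, so compatible.
    Write x = 11 + 12·t and substitute into x ≡ 8 (mod 9): 12·t ≡ 8 − 11 = -3 (mod 9).
    Divide the congruence (and modulus) by g = 3: 4·t ≡ -1 (mod 3).
    Reduce coefficients mod 3: 1·t ≡ 2 (mod 3).
    So t ≡ 2 (mod 3).
    Then x = 11 + 12·2 = 35, valid modulo lcm(12, 9) = 36: x ≡ 35 (mod 36).
Verify: 35 mod 12 = 11, 35 mod 6 = 5, 35 mod 9 = 8.

x ≡ 35 (mod 36).


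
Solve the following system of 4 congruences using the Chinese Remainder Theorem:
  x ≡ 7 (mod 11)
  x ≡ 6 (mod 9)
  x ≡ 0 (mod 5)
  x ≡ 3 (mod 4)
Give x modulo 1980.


Product of moduli M = 11 · 9 · 5 · 4 = 1980.
Merge one congruence at a time:
  Start: x ≡ 7 (mod 11).
  Combine with x ≡ 6 (mod 9); new modulus lcm = 99.
    Write x = 7 + 11·t and substitute into x ≡ 6 (mod 9): 11·t ≡ 6 − 7 = -1 (mod 9).
    Reduce coefficients mod 9: 2·t ≡ 8 (mod 9).
    The inverse of 2 mod 9 is 5 (since 2·5 = 10 = 1·9 + 1), so t ≡ 5·8 = 40 ≡ 4 (mod 9).
    Then x = 7 + 11·4 = 51, valid modulo lcm(11, 9) = 99: x ≡ 51 (mod 99).
  Combine with x ≡ 0 (mod 5); new modulus lcm = 495.
    Write x = 51 + 99·t and substitute into x ≡ 0 (mod 5): 99·t ≡ 0 − 51 = -51 (mod 5).
    Reduce coefficients mod 5: 4·t ≡ 4 (mod 5).
    The inverse of 4 mod 5 is 4 (since 4·4 = 16 = 3·5 + 1), so t ≡ 4·4 = 16 ≡ 1 (mod 5).
    Then x = 51 + 99·1 = 150, valid modulo lcm(99, 5) = 495: x ≡ 150 (mod 495).
  Combine with x ≡ 3 (mod 4); new modulus lcm = 1980.
    Write x = 150 + 495·t and substitute into x ≡ 3 (mod 4): 495·t ≡ 3 − 150 = -147 (mod 4).
    Reduce coefficients mod 4: 3·t ≡ 1 (mod 4).
    The inverse of 3 mod 4 is 3 (since 3·3 = 9 = 2·4 + 1), so t ≡ 3·1 = 3 ≡ 3 (mod 4).
    Then x = 150 + 495·3 = 1635, valid modulo lcm(495, 4) = 1980: x ≡ 1635 (mod 1980).
Verify against each original: 1635 mod 11 = 7, 1635 mod 9 = 6, 1635 mod 5 = 0, 1635 mod 4 = 3.

x ≡ 1635 (mod 1980).


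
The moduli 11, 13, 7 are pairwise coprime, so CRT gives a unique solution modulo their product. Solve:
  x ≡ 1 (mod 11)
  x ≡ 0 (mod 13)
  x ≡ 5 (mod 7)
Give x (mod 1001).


Moduli 11, 13, 7 are pairwise coprime; by CRT there is a unique solution modulo M = 11 · 13 · 7 = 1001.
Solve pairwise, accumulating the modulus:
  Start with x ≡ 1 (mod 11).
  Combine with x ≡ 0 (mod 13): since gcd(11, 13) = 1, we get a unique residue mod 143.
    Write x = 1 + 11·t and substitute into x ≡ 0 (mod 13): 11·t ≡ 0 − 1 = -1 (mod 13).
    Reduce coefficients mod 13: 11·t ≡ 12 (mod 13).
    The inverse of 11 mod 13 is 6 (since 11·6 = 66 = 5·13 + 1), so t ≡ 6·12 = 72 ≡ 7 (mod 13).
    Then x = 1 + 11·7 = 78, valid modulo lcm(11, 13) = 143: x ≡ 78 (mod 143).
  Combine with x ≡ 5 (mod 7): since gcd(143, 7) = 1, we get a unique residue mod 1001.
    Write x = 78 + 143·t and substitute into x ≡ 5 (mod 7): 143·t ≡ 5 − 78 = -73 (mod 7).
    Reduce coefficients mod 7: 3·t ≡ 4 (mod 7).
    The inverse of 3 mod 7 is 5 (since 3·5 = 15 = 2·7 + 1), so t ≡ 5·4 = 20 ≡ 6 (mod 7).
    Then x = 78 + 143·6 = 936, valid modulo lcm(143, 7) = 1001: x ≡ 936 (mod 1001).
Verify: 936 mod 11 = 1 ✓, 936 mod 13 = 0 ✓, 936 mod 7 = 5 ✓.

x ≡ 936 (mod 1001).


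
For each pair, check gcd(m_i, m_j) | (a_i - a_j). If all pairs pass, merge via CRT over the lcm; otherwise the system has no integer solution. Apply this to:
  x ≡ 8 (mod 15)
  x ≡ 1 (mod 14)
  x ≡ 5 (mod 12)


Moduli 15, 14, 12 are not pairwise coprime, so CRT works modulo lcm(m_i) when all pairwise compatibility conditions hold.
Pairwise compatibility: gcd(m_i, m_j) must divide a_i - a_j for every pair.
Merge one congruence at a time:
  Start: x ≡ 8 (mod 15).
  Combine with x ≡ 1 (mod 14): gcd(15, 14) = 1; 1 - 8 = -7, which IS divisible by 1, so compatible.
    Write x = 8 + 15·t and substitute into x ≡ 1 (mod 14): 15·t ≡ 1 − 8 = -7 (mod 14).
    Reduce coefficients mod 14: 1·t ≡ 7 (mod 14).
    So t ≡ 7 (mod 14).
    Then x = 8 + 15·7 = 113, valid modulo lcm(15, 14) = 210: x ≡ 113 (mod 210).
  Combine with x ≡ 5 (mod 12): gcd(210, 12) = 6; 5 - 113 = -108, which IS divisible by 6, so compatible.
    Write x = 113 + 210·t and substitute into x ≡ 5 (mod 12): 210·t ≡ 5 − 113 = -108 (mod 12).
    Divide the congruence (and modulus) by g = 6: 35·t ≡ -18 (mod 2).
    Reduce coefficients mod 2: 1·t ≡ 0 (mod 2).
    So t ≡ 0 (mod 2).
    Then x = 113 + 210·0 = 113, valid modulo lcm(210, 12) = 420: x ≡ 113 (mod 420).
Verify: 113 mod 15 = 8, 113 mod 14 = 1, 113 mod 12 = 5.

x ≡ 113 (mod 420).


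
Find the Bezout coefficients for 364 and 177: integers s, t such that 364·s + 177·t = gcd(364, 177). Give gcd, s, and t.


Euclidean algorithm on (364, 177) — divide until remainder is 0:
  364 = 2 · 177 + 10
  177 = 17 · 10 + 7
  10 = 1 · 7 + 3
  7 = 2 · 3 + 1
  3 = 3 · 1 + 0
gcd(364, 177) = 1.
Track Bezout coefficients alongside the remainders: start with r₀ = 364 = a·1 + b·0 (s = 1, t = 0) and r₁ = 177 = a·0 + b·1 (s = 0, t = 1); each new remainder r_{k+1} = r_{k-1} − q_k·r_k inherits s_{k+1} = s_{k-1} − q_k·s_k, t_{k+1} = t_{k-1} − q_k·t_k, so r_k = a·s_k + b·t_k at every step:
  q = 2: r = 10, s = 1 − 2·0 = 1, t = 0 − 2·1 = -2  (check: 364·1 + 177·(-2) = 10)
  q = 17: r = 7, s = 0 − 17·1 = -17, t = 1 − 17·(-2) = 35  (check: 364·(-17) + 177·35 = 7)
  q = 1: r = 3, s = 1 − 1·(-17) = 18, t = -2 − 1·35 = -37  (check: 364·18 + 177·(-37) = 3)
  q = 2: r = 1, s = -17 − 2·18 = -53, t = 35 − 2·(-37) = 109  (check: 364·(-53) + 177·109 = 1)
The row with r = 1 (the gcd) gives the Bezout coefficients s = -53, t = 109.
Result: 364 · (-53) + 177 · (109) = 1.

gcd(364, 177) = 1; s = -53, t = 109 (check: 364·(-53) + 177·109 = 1).


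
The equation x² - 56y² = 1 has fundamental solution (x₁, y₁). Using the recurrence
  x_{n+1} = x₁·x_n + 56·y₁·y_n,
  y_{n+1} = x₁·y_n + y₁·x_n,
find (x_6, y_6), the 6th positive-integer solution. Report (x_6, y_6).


Step 1: Find the fundamental solution (x₁, y₁) of x² - 56y² = 1.
  Expand √56 as a continued fraction. a₀ = ⌊√56⌋ = 7; iterate m_{k+1} = d_k·a_k − m_k, d_{k+1} = (56 − m_{k+1}²)/d_k, a_{k+1} = ⌊(a₀ + m_{k+1})/d_{k+1}⌋ (starting m₀ = 0, d₀ = 1), with convergents p_k = a_k·p_{k-1} + p_{k-2}, q_k = a_k·q_{k-1} + q_{k-2} (p₋₁ = 1, q₋₁ = 0):
  k = 0: a₀ = 7; p₀/q₀ = 7/1; p₀² − 56·q₀² = 49 − 56 = -7.
  k = 1: m = 7, d = 7, a = ⌊(7 + 7)/7⌋ = 2; p/q = (2·7 + 1)/(2·1 + 0) = 15/2; p² − 56·q² = 225 − 224 = 1.
  The first convergent with p² − 56·q² = 1 gives the fundamental solution (x₁, y₁) = (15, 2).
Step 2: Apply the recurrence (x_{n+1}, y_{n+1}) = (x₁x_n + 56y₁y_n, x₁y_n + y₁x_n) repeatedly.
  From (x_1, y_1) = (15, 2): x_2 = 15·15 + 56·2·2 = 449; y_2 = 15·2 + 2·15 = 60.
  From (x_2, y_2) = (449, 60): x_3 = 15·449 + 56·2·60 = 13455; y_3 = 15·60 + 2·449 = 1798.
  From (x_3, y_3) = (13455, 1798): x_4 = 15·13455 + 56·2·1798 = 403201; y_4 = 15·1798 + 2·13455 = 53880.
  From (x_4, y_4) = (403201, 53880): x_5 = 15·403201 + 56·2·53880 = 12082575; y_5 = 15·53880 + 2·403201 = 1614602.
  From (x_5, y_5) = (12082575, 1614602): x_6 = 15·12082575 + 56·2·1614602 = 362074049; y_6 = 15·1614602 + 2·12082575 = 48384180.
Step 3: Verify x_6² - 56·y_6² = 131097616959254401 - 131097616959254400 = 1 (should be 1). ✓

(x_1, y_1) = (15, 2); (x_6, y_6) = (362074049, 48384180).
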